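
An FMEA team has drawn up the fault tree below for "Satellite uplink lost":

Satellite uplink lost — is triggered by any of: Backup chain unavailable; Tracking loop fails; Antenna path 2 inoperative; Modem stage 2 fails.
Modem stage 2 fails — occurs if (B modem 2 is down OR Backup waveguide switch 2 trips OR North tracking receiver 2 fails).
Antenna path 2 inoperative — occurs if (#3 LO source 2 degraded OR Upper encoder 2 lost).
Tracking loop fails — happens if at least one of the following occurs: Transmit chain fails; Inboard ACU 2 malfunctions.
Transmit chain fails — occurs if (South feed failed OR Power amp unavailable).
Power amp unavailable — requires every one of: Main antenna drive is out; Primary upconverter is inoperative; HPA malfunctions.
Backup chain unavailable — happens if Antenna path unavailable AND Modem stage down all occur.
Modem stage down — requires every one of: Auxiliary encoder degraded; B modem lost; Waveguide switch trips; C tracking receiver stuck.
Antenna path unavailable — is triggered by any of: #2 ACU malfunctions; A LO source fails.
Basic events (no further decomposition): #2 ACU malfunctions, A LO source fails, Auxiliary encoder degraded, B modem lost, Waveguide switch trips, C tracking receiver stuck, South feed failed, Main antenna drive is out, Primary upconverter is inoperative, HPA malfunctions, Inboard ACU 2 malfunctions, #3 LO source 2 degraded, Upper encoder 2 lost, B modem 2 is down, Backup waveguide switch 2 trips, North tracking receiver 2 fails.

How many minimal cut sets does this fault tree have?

Antenna path unavailable [OR]: union of children's cut sets → 2 cut set(s).
Modem stage down [AND]: one cut set from each child combined → 1 × 1 × 1 × 1 = 1 cut set(s).
Backup chain unavailable [AND]: one cut set from each child combined → 2 × 1 = 2 cut set(s).
Power amp unavailable [AND]: one cut set from each child combined → 1 × 1 × 1 = 1 cut set(s).
Transmit chain fails [OR]: union of children's cut sets → 2 cut set(s).
Tracking loop fails [OR]: union of children's cut sets → 3 cut set(s).
Antenna path 2 inoperative [OR]: union of children's cut sets → 2 cut set(s).
Modem stage 2 fails [OR]: union of children's cut sets → 3 cut set(s).
Satellite uplink lost [OR]: union of children's cut sets → 10 cut set(s).
Minimal cut sets: {#2 ACU malfunctions, Auxiliary encoder degraded, B modem lost, C tracking receiver stuck, Waveguide switch trips}; {A LO source fails, Auxiliary encoder degraded, B modem lost, C tracking receiver stuck, Waveguide switch trips}; {South feed failed}; {HPA malfunctions, Main antenna drive is out, Primary upconverter is inoperative}; {Inboard ACU 2 malfunctions}; {#3 LO source 2 degraded}; {Upper encoder 2 lost}; {B modem 2 is down}; {Backup waveguide switch 2 trips}; {North tracking receiver 2 fails}.

10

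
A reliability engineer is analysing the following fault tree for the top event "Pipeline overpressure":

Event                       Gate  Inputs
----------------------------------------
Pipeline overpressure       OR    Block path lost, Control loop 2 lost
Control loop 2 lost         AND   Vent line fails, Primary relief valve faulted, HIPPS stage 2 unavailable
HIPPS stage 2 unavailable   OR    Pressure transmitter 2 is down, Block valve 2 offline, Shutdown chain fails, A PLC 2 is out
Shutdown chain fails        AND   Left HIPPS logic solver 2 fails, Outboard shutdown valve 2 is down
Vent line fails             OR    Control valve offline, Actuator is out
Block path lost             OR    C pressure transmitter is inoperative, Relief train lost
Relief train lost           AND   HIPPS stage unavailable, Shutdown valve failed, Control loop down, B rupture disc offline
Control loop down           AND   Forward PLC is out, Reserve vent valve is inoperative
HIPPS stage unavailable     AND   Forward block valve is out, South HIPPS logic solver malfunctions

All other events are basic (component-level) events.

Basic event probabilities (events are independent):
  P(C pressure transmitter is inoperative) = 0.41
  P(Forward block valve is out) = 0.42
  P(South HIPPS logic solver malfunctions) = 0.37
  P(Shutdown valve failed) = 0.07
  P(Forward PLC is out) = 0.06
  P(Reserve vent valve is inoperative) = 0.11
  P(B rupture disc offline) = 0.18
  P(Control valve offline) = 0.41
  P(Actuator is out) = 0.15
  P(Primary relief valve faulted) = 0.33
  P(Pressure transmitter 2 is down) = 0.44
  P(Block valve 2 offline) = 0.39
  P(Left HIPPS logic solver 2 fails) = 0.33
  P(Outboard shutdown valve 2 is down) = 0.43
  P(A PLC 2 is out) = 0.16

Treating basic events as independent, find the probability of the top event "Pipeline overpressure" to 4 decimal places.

P(HIPPS stage unavailable) [AND] = 0.42 × 0.37 = 0.155400
P(Control loop down) [AND] = 0.06 × 0.11 = 0.006600
P(Relief train lost) [AND] = 0.155400 × 0.07 × 0.006600 × 0.18 = 0.000013
P(Block path lost) [OR] = 1 − (1−0.41) × (1−0.000013) = 0.410008
P(Vent line fails) [OR] = 1 − (1−0.41) × (1−0.15) = 0.498500
P(Shutdown chain fails) [AND] = 0.33 × 0.43 = 0.141900
P(HIPPS stage 2 unavailable) [OR] = 1 − (1−0.44) × (1−0.39) × (1−0.141900) × (1−0.16) = 0.753773
P(Control loop 2 lost) [AND] = 0.498500 × 0.33 × 0.753773 = 0.123999
P(Pipeline overpressure) [OR] = 1 − (1−0.410008) × (1−0.123999) = 0.483166
Rounded to 4 decimal places: P(Pipeline overpressure) ≈ 0.4832.

0.4832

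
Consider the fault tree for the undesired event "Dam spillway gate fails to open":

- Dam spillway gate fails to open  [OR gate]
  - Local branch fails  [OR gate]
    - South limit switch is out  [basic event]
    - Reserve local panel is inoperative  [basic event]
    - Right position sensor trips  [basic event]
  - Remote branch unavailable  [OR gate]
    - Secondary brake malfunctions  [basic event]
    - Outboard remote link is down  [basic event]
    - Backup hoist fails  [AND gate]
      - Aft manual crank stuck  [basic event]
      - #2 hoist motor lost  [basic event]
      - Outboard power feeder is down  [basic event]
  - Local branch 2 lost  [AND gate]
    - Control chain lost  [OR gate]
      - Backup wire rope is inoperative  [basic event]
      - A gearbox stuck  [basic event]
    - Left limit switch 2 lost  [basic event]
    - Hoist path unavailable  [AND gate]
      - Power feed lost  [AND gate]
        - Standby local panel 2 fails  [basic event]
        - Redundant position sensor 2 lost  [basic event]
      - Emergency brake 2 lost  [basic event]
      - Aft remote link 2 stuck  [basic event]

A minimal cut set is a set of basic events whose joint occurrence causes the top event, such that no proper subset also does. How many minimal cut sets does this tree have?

Local branch fails [OR]: union of children's cut sets → 3 cut set(s).
Backup hoist fails [AND]: one cut set from each child combined → 1 × 1 × 1 = 1 cut set(s).
Remote branch unavailable [OR]: union of children's cut sets → 3 cut set(s).
Control chain lost [OR]: union of children's cut sets → 2 cut set(s).
Power feed lost [AND]: one cut set from each child combined → 1 × 1 = 1 cut set(s).
Hoist path unavailable [AND]: one cut set from each child combined → 1 × 1 × 1 = 1 cut set(s).
Local branch 2 lost [AND]: one cut set from each child combined → 2 × 1 × 1 = 2 cut set(s).
Dam spillway gate fails to open [OR]: union of children's cut sets → 8 cut set(s).
Minimal cut sets: {South limit switch is out}; {Reserve local panel is inoperative}; {Right position sensor trips}; {Secondary brake malfunctions}; {Outboard remote link is down}; {#2 hoist motor lost, Aft manual crank stuck, Outboard power feeder is down}; {Aft remote link 2 stuck, Backup wire rope is inoperative, Emergency brake 2 lost, Left limit switch 2 lost, Redundant position sensor 2 lost, Standby local panel 2 fails}; {A gearbox stuck, Aft remote link 2 stuck, Emergency brake 2 lost, Left limit switch 2 lost, Redundant position sensor 2 lost, Standby local panel 2 fails}.

8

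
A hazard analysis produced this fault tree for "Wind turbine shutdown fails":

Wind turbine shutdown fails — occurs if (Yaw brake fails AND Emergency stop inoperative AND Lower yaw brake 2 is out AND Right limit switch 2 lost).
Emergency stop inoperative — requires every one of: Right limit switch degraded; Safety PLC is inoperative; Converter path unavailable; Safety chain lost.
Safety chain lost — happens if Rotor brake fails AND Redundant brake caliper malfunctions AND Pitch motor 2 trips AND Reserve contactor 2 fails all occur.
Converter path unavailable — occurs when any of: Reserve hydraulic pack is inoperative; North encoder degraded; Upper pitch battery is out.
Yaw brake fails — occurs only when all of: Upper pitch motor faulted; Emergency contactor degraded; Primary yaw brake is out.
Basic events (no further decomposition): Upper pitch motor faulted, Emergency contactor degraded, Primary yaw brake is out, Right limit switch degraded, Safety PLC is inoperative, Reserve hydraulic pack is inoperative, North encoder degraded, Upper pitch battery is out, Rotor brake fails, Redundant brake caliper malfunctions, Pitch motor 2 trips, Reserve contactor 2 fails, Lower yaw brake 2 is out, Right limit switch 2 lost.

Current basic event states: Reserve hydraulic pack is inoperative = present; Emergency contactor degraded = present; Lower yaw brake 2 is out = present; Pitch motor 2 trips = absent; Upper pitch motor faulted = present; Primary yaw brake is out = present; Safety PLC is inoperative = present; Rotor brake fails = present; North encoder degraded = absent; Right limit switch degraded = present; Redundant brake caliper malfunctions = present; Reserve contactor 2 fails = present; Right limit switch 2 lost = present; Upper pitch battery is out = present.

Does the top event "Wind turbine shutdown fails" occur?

No

Yaw brake fails [AND]: Upper pitch motor faulted=occurs, Emergency contactor degraded=occurs, Primary yaw brake is out=occurs → all inputs occur → occurs.
Converter path unavailable [OR]: Reserve hydraulic pack is inoperative=occurs, North encoder degraded=not, Upper pitch battery is out=occurs → at least one input occurs → occurs.
Safety chain lost [AND]: Rotor brake fails=occurs, Redundant brake caliper malfunctions=occurs, Pitch motor 2 trips=not, Reserve contactor 2 fails=occurs → not all inputs occur → does not occur.
Emergency stop inoperative [AND]: Right limit switch degraded=occurs, Safety PLC is inoperative=occurs, Converter path unavailable=occurs, Safety chain lost=not → not all inputs occur → does not occur.
Wind turbine shutdown fails [AND]: Yaw brake fails=occurs, Emergency stop inoperative=not, Lower yaw brake 2 is out=occurs, Right limit switch 2 lost=occurs → not all inputs occur → does not occur.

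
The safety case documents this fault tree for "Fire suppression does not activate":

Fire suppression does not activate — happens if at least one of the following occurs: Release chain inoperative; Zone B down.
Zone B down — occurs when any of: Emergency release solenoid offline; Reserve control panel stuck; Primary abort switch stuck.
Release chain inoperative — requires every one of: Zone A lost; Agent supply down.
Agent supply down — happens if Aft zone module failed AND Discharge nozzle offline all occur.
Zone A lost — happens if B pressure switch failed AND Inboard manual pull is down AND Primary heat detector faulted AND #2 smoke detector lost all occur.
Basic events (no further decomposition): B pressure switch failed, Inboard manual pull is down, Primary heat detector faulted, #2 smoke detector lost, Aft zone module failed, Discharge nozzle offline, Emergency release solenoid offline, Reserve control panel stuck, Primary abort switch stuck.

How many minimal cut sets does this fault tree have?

Zone A lost [AND]: one cut set from each child combined → 1 × 1 × 1 × 1 = 1 cut set(s).
Agent supply down [AND]: one cut set from each child combined → 1 × 1 = 1 cut set(s).
Release chain inoperative [AND]: one cut set from each child combined → 1 × 1 = 1 cut set(s).
Zone B down [OR]: union of children's cut sets → 3 cut set(s).
Fire suppression does not activate [OR]: union of children's cut sets → 4 cut set(s).
Minimal cut sets: {#2 smoke detector lost, Aft zone module failed, B pressure switch failed, Discharge nozzle offline, Inboard manual pull is down, Primary heat detector faulted}; {Emergency release solenoid offline}; {Reserve control panel stuck}; {Primary abort switch stuck}.

4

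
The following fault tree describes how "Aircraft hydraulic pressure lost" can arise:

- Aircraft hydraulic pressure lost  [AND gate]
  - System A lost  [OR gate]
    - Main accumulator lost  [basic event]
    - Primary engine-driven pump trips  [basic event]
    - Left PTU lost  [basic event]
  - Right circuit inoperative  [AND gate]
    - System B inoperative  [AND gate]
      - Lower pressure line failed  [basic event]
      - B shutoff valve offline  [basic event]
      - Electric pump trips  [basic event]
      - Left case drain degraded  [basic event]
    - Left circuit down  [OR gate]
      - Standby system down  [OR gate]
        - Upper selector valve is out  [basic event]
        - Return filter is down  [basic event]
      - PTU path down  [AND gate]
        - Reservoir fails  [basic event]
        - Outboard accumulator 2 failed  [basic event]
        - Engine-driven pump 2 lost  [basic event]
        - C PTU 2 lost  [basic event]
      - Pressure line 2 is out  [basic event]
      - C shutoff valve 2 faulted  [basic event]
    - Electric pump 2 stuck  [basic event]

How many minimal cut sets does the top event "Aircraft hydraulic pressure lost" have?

15

System A lost [OR]: union of children's cut sets → 3 cut set(s).
System B inoperative [AND]: one cut set from each child combined → 1 × 1 × 1 × 1 = 1 cut set(s).
Standby system down [OR]: union of children's cut sets → 2 cut set(s).
PTU path down [AND]: one cut set from each child combined → 1 × 1 × 1 × 1 = 1 cut set(s).
Left circuit down [OR]: union of children's cut sets → 5 cut set(s).
Right circuit inoperative [AND]: one cut set from each child combined → 1 × 5 × 1 = 5 cut set(s).
Aircraft hydraulic pressure lost [AND]: one cut set from each child combined → 3 × 5 = 15 cut set(s).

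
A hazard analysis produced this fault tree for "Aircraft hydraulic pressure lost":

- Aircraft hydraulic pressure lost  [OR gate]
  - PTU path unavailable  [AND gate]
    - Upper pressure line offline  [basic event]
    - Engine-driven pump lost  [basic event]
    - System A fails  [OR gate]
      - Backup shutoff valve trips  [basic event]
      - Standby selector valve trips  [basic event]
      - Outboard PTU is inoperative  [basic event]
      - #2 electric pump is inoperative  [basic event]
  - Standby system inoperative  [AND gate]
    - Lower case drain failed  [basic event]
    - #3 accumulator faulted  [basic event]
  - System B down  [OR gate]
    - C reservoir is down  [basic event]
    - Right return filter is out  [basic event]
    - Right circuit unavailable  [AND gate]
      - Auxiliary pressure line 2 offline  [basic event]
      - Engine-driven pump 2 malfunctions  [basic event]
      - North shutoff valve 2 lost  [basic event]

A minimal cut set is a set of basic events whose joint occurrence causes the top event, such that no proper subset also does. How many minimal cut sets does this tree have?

System A fails [OR]: union of children's cut sets → 4 cut set(s).
PTU path unavailable [AND]: one cut set from each child combined → 1 × 1 × 4 = 4 cut set(s).
Standby system inoperative [AND]: one cut set from each child combined → 1 × 1 = 1 cut set(s).
Right circuit unavailable [AND]: one cut set from each child combined → 1 × 1 × 1 = 1 cut set(s).
System B down [OR]: union of children's cut sets → 3 cut set(s).
Aircraft hydraulic pressure lost [OR]: union of children's cut sets → 8 cut set(s).
Minimal cut sets: {Backup shutoff valve trips, Engine-driven pump lost, Upper pressure line offline}; {Engine-driven pump lost, Standby selector valve trips, Upper pressure line offline}; {Engine-driven pump lost, Outboard PTU is inoperative, Upper pressure line offline}; {#2 electric pump is inoperative, Engine-driven pump lost, Upper pressure line offline}; {#3 accumulator faulted, Lower case drain failed}; {C reservoir is down}; {Right return filter is out}; {Auxiliary pressure line 2 offline, Engine-driven pump 2 malfunctions, North shutoff valve 2 lost}.

8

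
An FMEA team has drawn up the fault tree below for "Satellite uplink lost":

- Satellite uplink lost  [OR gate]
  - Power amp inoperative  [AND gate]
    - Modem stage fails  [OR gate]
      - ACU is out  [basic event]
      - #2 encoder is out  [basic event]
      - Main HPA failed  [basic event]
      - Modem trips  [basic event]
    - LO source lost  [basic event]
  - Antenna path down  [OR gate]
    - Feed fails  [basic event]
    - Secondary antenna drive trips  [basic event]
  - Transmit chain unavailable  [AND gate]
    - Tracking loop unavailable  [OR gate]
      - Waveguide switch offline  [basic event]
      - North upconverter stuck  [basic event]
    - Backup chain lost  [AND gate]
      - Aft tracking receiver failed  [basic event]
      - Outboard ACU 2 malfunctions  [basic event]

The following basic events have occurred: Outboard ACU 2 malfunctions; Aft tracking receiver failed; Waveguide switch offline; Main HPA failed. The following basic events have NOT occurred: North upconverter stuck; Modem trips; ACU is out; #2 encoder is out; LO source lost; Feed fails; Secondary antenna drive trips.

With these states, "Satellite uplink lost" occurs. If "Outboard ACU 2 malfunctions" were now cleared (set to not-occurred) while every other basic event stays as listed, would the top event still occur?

Counterfactual: set "Outboard ACU 2 malfunctions" to not occurred.
Modem stage fails [OR]: ACU is out=not, #2 encoder is out=not, Main HPA failed=occurs, Modem trips=not → at least one input occurs → occurs.
Power amp inoperative [AND]: Modem stage fails=occurs, LO source lost=not → not all inputs occur → does not occur.
Antenna path down [OR]: Feed fails=not, Secondary antenna drive trips=not → no input occurs → does not occur.
Tracking loop unavailable [OR]: Waveguide switch offline=occurs, North upconverter stuck=not → at least one input occurs → occurs.
Backup chain lost [AND]: Aft tracking receiver failed=occurs, Outboard ACU 2 malfunctions=not → not all inputs occur → does not occur.
Transmit chain unavailable [AND]: Tracking loop unavailable=occurs, Backup chain lost=not → not all inputs occur → does not occur.
Satellite uplink lost [OR]: Power amp inoperative=not, Antenna path down=not, Transmit chain unavailable=not → no input occurs → does not occur.

No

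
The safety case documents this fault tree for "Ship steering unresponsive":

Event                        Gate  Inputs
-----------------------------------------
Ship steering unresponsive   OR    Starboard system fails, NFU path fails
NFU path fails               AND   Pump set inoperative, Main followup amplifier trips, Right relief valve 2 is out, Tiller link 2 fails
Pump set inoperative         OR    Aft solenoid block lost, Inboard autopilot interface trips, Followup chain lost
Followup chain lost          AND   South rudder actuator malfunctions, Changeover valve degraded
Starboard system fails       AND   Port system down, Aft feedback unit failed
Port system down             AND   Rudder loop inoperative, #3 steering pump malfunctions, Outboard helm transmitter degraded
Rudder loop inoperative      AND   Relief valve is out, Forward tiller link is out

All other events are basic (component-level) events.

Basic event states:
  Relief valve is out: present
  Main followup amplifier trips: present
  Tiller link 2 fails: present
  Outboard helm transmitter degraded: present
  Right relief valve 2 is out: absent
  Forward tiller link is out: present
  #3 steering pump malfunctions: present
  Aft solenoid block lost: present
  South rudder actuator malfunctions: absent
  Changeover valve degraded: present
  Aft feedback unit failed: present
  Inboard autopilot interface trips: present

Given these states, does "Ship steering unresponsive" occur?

Yes

Rudder loop inoperative [AND]: Relief valve is out=occurs, Forward tiller link is out=occurs → all inputs occur → occurs.
Port system down [AND]: Rudder loop inoperative=occurs, #3 steering pump malfunctions=occurs, Outboard helm transmitter degraded=occurs → all inputs occur → occurs.
Starboard system fails [AND]: Port system down=occurs, Aft feedback unit failed=occurs → all inputs occur → occurs.
Followup chain lost [AND]: South rudder actuator malfunctions=not, Changeover valve degraded=occurs → not all inputs occur → does not occur.
Pump set inoperative [OR]: Aft solenoid block lost=occurs, Inboard autopilot interface trips=occurs, Followup chain lost=not → at least one input occurs → occurs.
NFU path fails [AND]: Pump set inoperative=occurs, Main followup amplifier trips=occurs, Right relief valve 2 is out=not, Tiller link 2 fails=occurs → not all inputs occur → does not occur.
Ship steering unresponsive [OR]: Starboard system fails=occurs, NFU path fails=not → at least one input occurs → occurs.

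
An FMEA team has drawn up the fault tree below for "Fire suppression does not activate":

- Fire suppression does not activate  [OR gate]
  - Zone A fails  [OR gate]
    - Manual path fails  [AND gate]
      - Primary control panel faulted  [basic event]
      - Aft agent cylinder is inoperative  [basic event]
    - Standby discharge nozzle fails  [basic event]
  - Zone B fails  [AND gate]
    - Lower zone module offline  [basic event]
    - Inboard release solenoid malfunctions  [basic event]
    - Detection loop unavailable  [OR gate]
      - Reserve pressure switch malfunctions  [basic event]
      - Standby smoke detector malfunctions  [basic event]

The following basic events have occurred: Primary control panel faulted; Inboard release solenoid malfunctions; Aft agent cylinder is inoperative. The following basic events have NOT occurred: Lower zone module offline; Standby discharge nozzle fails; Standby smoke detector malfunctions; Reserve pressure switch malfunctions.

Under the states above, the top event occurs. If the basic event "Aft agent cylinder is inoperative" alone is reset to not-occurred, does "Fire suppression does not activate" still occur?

No

Counterfactual: set "Aft agent cylinder is inoperative" to not occurred.
Manual path fails [AND]: Primary control panel faulted=occurs, Aft agent cylinder is inoperative=not → not all inputs occur → does not occur.
Zone A fails [OR]: Manual path fails=not, Standby discharge nozzle fails=not → no input occurs → does not occur.
Detection loop unavailable [OR]: Reserve pressure switch malfunctions=not, Standby smoke detector malfunctions=not → no input occurs → does not occur.
Zone B fails [AND]: Lower zone module offline=not, Inboard release solenoid malfunctions=occurs, Detection loop unavailable=not → not all inputs occur → does not occur.
Fire suppression does not activate [OR]: Zone A fails=not, Zone B fails=not → no input occurs → does not occur.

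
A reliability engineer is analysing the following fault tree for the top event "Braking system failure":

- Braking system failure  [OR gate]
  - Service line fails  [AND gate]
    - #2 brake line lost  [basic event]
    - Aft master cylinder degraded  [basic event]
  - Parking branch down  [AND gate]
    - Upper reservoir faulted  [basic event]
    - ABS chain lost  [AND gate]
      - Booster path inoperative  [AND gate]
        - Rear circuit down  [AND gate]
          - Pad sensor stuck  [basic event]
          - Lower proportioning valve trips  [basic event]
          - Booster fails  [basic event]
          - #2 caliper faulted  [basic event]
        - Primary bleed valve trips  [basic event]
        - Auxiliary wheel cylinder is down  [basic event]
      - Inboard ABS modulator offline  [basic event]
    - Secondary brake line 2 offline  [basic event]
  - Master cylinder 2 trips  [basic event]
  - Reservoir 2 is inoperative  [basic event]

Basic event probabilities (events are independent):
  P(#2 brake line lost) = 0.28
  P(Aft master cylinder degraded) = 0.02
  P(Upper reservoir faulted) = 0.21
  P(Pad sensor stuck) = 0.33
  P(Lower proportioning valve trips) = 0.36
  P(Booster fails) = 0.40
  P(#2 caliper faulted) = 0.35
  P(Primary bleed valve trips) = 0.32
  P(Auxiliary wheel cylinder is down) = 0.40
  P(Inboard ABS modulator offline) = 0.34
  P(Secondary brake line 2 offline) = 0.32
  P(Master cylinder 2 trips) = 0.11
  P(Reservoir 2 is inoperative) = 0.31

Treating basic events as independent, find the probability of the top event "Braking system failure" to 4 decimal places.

0.3894

P(Service line fails) [AND] = 0.28 × 0.02 = 0.005600
P(Rear circuit down) [AND] = 0.33 × 0.36 × 0.40 × 0.35 = 0.016632
P(Booster path inoperative) [AND] = 0.016632 × 0.32 × 0.40 = 0.002129
P(ABS chain lost) [AND] = 0.002129 × 0.34 = 0.000724
P(Parking branch down) [AND] = 0.21 × 0.000724 × 0.32 = 0.000049
P(Braking system failure) [OR] = 1 − (1−0.005600) × (1−0.000049) × (1−0.11) × (1−0.31) = 0.389369
Rounded to 4 decimal places: P(Braking system failure) ≈ 0.3894.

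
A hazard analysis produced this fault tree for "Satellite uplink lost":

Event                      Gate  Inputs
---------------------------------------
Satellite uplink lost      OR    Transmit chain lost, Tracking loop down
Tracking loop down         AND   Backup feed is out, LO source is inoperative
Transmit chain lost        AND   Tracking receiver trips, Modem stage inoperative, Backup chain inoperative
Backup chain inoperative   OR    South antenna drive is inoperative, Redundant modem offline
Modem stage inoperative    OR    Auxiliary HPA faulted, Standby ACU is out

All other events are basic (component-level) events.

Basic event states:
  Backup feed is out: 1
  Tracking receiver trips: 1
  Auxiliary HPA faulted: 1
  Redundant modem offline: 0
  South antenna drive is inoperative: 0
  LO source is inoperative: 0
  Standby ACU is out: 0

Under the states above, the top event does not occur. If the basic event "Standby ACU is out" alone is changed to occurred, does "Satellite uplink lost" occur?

No

Counterfactual: set "Standby ACU is out" to occurred.
Modem stage inoperative [OR]: Auxiliary HPA faulted=occurs, Standby ACU is out=occurs → at least one input occurs → occurs.
Backup chain inoperative [OR]: South antenna drive is inoperative=not, Redundant modem offline=not → no input occurs → does not occur.
Transmit chain lost [AND]: Tracking receiver trips=occurs, Modem stage inoperative=occurs, Backup chain inoperative=not → not all inputs occur → does not occur.
Tracking loop down [AND]: Backup feed is out=occurs, LO source is inoperative=not → not all inputs occur → does not occur.
Satellite uplink lost [OR]: Transmit chain lost=not, Tracking loop down=not → no input occurs → does not occur.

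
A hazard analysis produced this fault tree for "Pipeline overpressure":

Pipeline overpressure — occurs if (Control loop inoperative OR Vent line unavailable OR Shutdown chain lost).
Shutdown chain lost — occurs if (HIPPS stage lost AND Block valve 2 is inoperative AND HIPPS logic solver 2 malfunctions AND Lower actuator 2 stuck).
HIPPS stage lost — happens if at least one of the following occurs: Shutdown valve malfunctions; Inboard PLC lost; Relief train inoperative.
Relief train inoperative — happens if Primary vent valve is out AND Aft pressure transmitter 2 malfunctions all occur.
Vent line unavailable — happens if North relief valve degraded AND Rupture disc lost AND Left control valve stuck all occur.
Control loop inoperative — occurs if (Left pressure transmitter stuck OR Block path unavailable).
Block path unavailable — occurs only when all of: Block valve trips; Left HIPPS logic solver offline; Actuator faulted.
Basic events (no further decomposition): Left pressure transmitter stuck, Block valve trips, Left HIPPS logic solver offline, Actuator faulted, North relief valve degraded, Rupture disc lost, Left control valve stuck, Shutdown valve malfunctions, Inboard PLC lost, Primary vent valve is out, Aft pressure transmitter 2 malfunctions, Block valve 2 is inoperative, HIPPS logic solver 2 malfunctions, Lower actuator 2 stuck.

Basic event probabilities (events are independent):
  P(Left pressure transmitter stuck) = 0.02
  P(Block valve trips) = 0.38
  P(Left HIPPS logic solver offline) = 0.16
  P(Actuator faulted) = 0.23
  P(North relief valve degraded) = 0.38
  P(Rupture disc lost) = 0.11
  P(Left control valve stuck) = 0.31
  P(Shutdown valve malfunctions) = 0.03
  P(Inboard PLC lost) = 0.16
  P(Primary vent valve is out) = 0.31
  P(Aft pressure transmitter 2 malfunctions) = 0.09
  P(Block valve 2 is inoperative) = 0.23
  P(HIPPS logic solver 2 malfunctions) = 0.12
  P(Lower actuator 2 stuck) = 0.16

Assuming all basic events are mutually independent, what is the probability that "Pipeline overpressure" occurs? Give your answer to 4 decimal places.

P(Block path unavailable) [AND] = 0.38 × 0.16 × 0.23 = 0.013984
P(Control loop inoperative) [OR] = 1 − (1−0.02) × (1−0.013984) = 0.033704
P(Vent line unavailable) [AND] = 0.38 × 0.11 × 0.31 = 0.012958
P(Relief train inoperative) [AND] = 0.31 × 0.09 = 0.027900
P(HIPPS stage lost) [OR] = 1 − (1−0.03) × (1−0.16) × (1−0.027900) = 0.207933
P(Shutdown chain lost) [AND] = 0.207933 × 0.23 × 0.12 × 0.16 = 0.000918
P(Pipeline overpressure) [OR] = 1 − (1−0.033704) × (1−0.012958) × (1−0.000918) = 0.047101
Rounded to 4 decimal places: P(Pipeline overpressure) ≈ 0.0471.

0.0471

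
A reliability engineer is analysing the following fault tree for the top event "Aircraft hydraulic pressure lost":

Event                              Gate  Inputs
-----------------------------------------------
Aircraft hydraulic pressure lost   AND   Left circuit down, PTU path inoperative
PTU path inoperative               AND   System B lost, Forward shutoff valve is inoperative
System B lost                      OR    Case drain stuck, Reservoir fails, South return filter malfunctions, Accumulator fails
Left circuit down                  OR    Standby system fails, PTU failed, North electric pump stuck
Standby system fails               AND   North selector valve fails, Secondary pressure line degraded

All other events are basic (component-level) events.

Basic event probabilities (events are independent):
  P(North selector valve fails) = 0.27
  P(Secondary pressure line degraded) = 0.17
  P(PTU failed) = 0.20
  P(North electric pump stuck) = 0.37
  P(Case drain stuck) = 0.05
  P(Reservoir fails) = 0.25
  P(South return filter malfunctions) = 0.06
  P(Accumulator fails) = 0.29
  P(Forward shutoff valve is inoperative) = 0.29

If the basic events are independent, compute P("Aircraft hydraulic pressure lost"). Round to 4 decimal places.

P(Standby system fails) [AND] = 0.27 × 0.17 = 0.045900
P(Left circuit down) [OR] = 1 − (1−0.045900) × (1−0.20) × (1−0.37) = 0.519134
P(System B lost) [OR] = 1 − (1−0.05) × (1−0.25) × (1−0.06) × (1−0.29) = 0.524478
P(PTU path inoperative) [AND] = 0.524478 × 0.29 = 0.152099
P(Aircraft hydraulic pressure lost) [AND] = 0.519134 × 0.152099 = 0.078960
Rounded to 4 decimal places: P(Aircraft hydraulic pressure lost) ≈ 0.0790.

0.0790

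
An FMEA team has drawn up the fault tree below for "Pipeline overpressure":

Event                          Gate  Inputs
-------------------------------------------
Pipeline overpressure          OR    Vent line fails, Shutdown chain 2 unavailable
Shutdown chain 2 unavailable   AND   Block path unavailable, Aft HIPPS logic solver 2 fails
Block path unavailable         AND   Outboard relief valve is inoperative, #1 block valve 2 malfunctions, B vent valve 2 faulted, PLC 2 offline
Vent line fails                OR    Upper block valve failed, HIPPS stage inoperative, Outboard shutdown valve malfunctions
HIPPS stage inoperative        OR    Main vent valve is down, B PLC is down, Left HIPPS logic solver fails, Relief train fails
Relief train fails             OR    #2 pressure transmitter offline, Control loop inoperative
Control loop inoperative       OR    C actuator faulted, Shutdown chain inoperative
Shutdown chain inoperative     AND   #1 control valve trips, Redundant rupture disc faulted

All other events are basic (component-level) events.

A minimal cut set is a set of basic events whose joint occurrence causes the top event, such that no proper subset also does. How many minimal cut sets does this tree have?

Shutdown chain inoperative [AND]: one cut set from each child combined → 1 × 1 = 1 cut set(s).
Control loop inoperative [OR]: union of children's cut sets → 2 cut set(s).
Relief train fails [OR]: union of children's cut sets → 3 cut set(s).
HIPPS stage inoperative [OR]: union of children's cut sets → 6 cut set(s).
Vent line fails [OR]: union of children's cut sets → 8 cut set(s).
Block path unavailable [AND]: one cut set from each child combined → 1 × 1 × 1 × 1 = 1 cut set(s).
Shutdown chain 2 unavailable [AND]: one cut set from each child combined → 1 × 1 = 1 cut set(s).
Pipeline overpressure [OR]: union of children's cut sets → 9 cut set(s).
Minimal cut sets: {Upper block valve failed}; {Main vent valve is down}; {B PLC is down}; {Left HIPPS logic solver fails}; {#2 pressure transmitter offline}; {C actuator faulted}; {#1 control valve trips, Redundant rupture disc faulted}; {Outboard shutdown valve malfunctions}; {#1 block valve 2 malfunctions, Aft HIPPS logic solver 2 fails, B vent valve 2 faulted, Outboard relief valve is inoperative, PLC 2 offline}.

9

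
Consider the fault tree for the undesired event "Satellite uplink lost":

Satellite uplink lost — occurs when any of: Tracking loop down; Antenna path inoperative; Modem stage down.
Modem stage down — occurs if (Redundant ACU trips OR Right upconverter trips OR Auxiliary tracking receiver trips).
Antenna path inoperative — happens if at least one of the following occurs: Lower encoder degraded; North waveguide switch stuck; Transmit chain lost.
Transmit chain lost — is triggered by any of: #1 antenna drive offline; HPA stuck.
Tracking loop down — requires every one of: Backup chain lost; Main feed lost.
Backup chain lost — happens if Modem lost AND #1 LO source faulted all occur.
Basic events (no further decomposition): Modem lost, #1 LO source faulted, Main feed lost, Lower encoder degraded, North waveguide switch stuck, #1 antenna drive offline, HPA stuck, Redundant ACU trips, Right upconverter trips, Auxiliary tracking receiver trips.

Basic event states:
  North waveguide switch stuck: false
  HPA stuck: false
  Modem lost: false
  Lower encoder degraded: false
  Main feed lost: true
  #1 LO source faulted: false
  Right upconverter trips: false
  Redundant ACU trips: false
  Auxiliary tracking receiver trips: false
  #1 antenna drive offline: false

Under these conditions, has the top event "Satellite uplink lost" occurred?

Backup chain lost [AND]: Modem lost=not, #1 LO source faulted=not → not all inputs occur → does not occur.
Tracking loop down [AND]: Backup chain lost=not, Main feed lost=occurs → not all inputs occur → does not occur.
Transmit chain lost [OR]: #1 antenna drive offline=not, HPA stuck=not → no input occurs → does not occur.
Antenna path inoperative [OR]: Lower encoder degraded=not, North waveguide switch stuck=not, Transmit chain lost=not → no input occurs → does not occur.
Modem stage down [OR]: Redundant ACU trips=not, Right upconverter trips=not, Auxiliary tracking receiver trips=not → no input occurs → does not occur.
Satellite uplink lost [OR]: Tracking loop down=not, Antenna path inoperative=not, Modem stage down=not → no input occurs → does not occur.

No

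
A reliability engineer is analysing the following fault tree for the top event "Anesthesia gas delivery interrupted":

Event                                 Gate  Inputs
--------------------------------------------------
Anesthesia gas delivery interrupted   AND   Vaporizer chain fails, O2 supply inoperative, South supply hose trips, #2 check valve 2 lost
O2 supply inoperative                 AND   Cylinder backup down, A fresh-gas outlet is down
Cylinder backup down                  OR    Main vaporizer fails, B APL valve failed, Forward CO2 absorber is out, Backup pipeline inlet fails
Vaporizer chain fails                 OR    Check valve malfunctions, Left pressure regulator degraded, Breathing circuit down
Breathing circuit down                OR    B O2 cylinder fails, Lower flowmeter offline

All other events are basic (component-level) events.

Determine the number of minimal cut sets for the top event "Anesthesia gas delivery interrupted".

16

Breathing circuit down [OR]: union of children's cut sets → 2 cut set(s).
Vaporizer chain fails [OR]: union of children's cut sets → 4 cut set(s).
Cylinder backup down [OR]: union of children's cut sets → 4 cut set(s).
O2 supply inoperative [AND]: one cut set from each child combined → 4 × 1 = 4 cut set(s).
Anesthesia gas delivery interrupted [AND]: one cut set from each child combined → 4 × 4 × 1 × 1 = 16 cut set(s).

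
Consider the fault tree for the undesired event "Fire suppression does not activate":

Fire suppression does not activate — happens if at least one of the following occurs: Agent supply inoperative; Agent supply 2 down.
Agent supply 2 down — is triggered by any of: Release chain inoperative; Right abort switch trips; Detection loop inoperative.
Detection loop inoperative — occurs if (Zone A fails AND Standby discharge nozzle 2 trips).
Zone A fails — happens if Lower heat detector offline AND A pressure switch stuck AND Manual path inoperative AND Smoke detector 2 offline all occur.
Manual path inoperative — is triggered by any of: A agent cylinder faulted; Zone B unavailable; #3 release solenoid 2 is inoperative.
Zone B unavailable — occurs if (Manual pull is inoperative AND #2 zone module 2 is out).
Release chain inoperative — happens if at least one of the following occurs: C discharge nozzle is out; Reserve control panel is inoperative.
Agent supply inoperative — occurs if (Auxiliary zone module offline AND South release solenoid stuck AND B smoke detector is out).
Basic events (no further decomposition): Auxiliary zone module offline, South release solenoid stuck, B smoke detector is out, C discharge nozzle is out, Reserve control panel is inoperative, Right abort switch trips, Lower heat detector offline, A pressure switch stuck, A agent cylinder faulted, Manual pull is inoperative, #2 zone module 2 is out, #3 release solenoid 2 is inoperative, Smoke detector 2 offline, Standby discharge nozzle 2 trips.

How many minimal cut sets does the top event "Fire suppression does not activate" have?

7

Agent supply inoperative [AND]: one cut set from each child combined → 1 × 1 × 1 = 1 cut set(s).
Release chain inoperative [OR]: union of children's cut sets → 2 cut set(s).
Zone B unavailable [AND]: one cut set from each child combined → 1 × 1 = 1 cut set(s).
Manual path inoperative [OR]: union of children's cut sets → 3 cut set(s).
Zone A fails [AND]: one cut set from each child combined → 1 × 1 × 3 × 1 = 3 cut set(s).
Detection loop inoperative [AND]: one cut set from each child combined → 3 × 1 = 3 cut set(s).
Agent supply 2 down [OR]: union of children's cut sets → 6 cut set(s).
Fire suppression does not activate [OR]: union of children's cut sets → 7 cut set(s).
Minimal cut sets: {Auxiliary zone module offline, B smoke detector is out, South release solenoid stuck}; {C discharge nozzle is out}; {Reserve control panel is inoperative}; {Right abort switch trips}; {A agent cylinder faulted, A pressure switch stuck, Lower heat detector offline, Smoke detector 2 offline, Standby discharge nozzle 2 trips}; {#2 zone module 2 is out, A pressure switch stuck, Lower heat detector offline, Manual pull is inoperative, Smoke detector 2 offline, Standby discharge nozzle 2 trips}; {#3 release solenoid 2 is inoperative, A pressure switch stuck, Lower heat detector offline, Smoke detector 2 offline, Standby discharge nozzle 2 trips}.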